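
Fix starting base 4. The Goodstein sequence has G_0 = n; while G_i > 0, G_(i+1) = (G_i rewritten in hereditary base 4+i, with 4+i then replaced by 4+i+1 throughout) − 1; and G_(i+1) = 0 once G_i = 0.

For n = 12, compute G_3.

(0) 12|_4 = 3·4 ↦ 3·5|_5 = 15 ⇒ 14
(1) 14|_5 = 2·5 + 4 ↦ 2·6 + 4|_6 = 16 ⇒ 15
(2) 15|_6 = 2·6 + 3 ↦ 2·7 + 3|_7 = 17 ⇒ 16

16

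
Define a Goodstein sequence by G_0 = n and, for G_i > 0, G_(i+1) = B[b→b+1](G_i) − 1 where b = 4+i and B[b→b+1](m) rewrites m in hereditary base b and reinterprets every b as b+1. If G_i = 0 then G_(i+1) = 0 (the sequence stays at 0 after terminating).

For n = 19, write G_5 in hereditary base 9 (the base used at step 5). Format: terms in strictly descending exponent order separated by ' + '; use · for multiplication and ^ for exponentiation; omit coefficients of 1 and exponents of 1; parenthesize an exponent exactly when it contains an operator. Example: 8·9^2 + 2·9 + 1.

7·9 + 6

(0) 19|_4 = 4^2 + 3 ↦ 5^2 + 3|_5 = 28 ⇒ 27
(1) 27|_5 = 5^2 + 2 ↦ 6^2 + 2|_6 = 38 ⇒ 37
(2) 37|_6 = 6^2 + 1 ↦ 7^2 + 1|_7 = 50 ⇒ 49
(3) 49|_7 = 7^2 ↦ 8^2|_8 = 64 ⇒ 63
(4) 63|_8 = 7·8 + 7 ↦ 7·9 + 7|_9 = 70 ⇒ 69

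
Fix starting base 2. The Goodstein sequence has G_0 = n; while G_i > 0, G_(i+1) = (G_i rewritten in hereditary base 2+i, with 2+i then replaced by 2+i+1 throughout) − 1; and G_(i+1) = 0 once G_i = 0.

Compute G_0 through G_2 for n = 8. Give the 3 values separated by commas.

8, 80, 553

i=0: 8 = 2^(2 + 1) (b=2); 2→3: 3^(3 + 1) = 81; 81−1 = 80
i=1: 80 = 2·3^3 + 2·3^2 + 2·3 + 2 (b=3); 3→4: 2·4^4 + 2·4^2 + 2·4 + 2 = 554; 554−1 = 553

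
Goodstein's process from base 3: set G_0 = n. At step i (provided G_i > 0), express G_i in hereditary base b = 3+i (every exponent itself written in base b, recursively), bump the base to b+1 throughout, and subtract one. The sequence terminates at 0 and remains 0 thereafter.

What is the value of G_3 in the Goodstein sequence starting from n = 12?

37

i=0: 12 = 3^2 + 3 (b=3); 3→4: 4^2 + 4 = 20; 20−1 = 19
i=1: 19 = 4^2 + 3 (b=4); 4→5: 5^2 + 3 = 28; 28−1 = 27
i=2: 27 = 5^2 + 2 (b=5); 5→6: 6^2 + 2 = 38; 38−1 = 37
i=3: 37 = 6^2 + 1 (b=6); 6→7: 7^2 + 1 = 50; 50−1 = 49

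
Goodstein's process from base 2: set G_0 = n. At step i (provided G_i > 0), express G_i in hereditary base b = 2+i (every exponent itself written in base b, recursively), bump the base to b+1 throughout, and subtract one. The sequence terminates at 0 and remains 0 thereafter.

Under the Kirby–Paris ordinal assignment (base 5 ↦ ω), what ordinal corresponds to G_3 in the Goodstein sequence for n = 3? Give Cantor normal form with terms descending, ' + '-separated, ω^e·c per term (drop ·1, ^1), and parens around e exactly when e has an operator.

2

step 0: 3 = 2 + 1; sub 3 for 2: 3 + 1; = 4; G_1 = 4−1 = 3
step 1: 3 = 3; sub 4 for 3: 4; = 4; G_2 = 4−1 = 3
step 2: 3 = 3; sub 5 for 4: 3; = 3; G_3 = 3−1 = 2
step 3: 2 = 2; sub 6 for 5: 2; = 2; G_4 = 2−1 = 1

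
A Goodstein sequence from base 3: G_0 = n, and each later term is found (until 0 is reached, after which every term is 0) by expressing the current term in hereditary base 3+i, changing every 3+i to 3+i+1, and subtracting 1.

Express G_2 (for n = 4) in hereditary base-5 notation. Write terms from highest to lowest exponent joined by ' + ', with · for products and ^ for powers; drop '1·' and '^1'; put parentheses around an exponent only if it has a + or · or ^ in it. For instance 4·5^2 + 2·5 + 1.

4

G_0 = 4. HB_3(4) = 3 + 1. Bump = 5. G_1 = 4.
G_1 = 4. HB_4(4) = 4. Bump = 5. G_2 = 4.
G_2 = 4. HB_5(4) = 4. Bump = 4. G_3 = 3.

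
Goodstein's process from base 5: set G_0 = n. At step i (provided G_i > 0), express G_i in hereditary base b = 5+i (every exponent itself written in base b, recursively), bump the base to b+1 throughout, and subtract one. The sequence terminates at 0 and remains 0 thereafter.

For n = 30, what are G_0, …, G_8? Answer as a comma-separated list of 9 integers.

30, 41, 53, 67, 83, 101, 121, 143, 153

G_0 = 30. HB_5(30) = 5^2 + 5. Bump = 42. G_1 = 41.
G_1 = 41. HB_6(41) = 6^2 + 5. Bump = 54. G_2 = 53.
G_2 = 53. HB_7(53) = 7^2 + 4. Bump = 68. G_3 = 67.
G_3 = 67. HB_8(67) = 8^2 + 3. Bump = 84. G_4 = 83.
G_4 = 83. HB_9(83) = 9^2 + 2. Bump = 102. G_5 = 101.
G_5 = 101. HB_10(101) = 10^2 + 1. Bump = 122. G_6 = 121.
G_6 = 121. HB_11(121) = 11^2. Bump = 144. G_7 = 143.
G_7 = 143. HB_12(143) = 11·12 + 11. Bump = 154. G_8 = 153.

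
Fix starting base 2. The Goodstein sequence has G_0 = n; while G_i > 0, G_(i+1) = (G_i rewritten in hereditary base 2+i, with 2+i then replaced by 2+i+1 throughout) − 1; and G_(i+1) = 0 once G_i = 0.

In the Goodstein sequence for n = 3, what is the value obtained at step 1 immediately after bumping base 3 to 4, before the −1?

4

G_0 = 3. HB_2(3) = 2 + 1. Bump = 4. G_1 = 3.
G_1 = 3. HB_3(3) = 3. Bump = 4. G_2 = 3.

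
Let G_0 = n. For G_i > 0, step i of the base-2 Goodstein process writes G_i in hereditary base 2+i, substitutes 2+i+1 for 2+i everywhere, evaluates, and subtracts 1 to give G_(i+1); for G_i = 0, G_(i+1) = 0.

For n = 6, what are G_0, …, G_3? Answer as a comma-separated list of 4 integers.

6, 29, 257, 3125

base 2: 6 = 2^2 + 2; at 3: 3^3 + 3 = 30; next = 29
base 3: 29 = 3^3 + 2; at 4: 4^4 + 2 = 258; next = 257
base 4: 257 = 4^4 + 1; at 5: 5^5 + 1 = 3126; next = 3125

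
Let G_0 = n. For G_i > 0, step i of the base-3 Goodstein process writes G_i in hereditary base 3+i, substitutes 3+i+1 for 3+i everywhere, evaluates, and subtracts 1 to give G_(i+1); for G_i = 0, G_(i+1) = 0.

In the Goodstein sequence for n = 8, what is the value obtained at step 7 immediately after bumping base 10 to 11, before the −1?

(0) 8|_3 = 2·3 + 2 ↦ 2·4 + 2|_4 = 10 ⇒ 9
(1) 9|_4 = 2·4 + 1 ↦ 2·5 + 1|_5 = 11 ⇒ 10
(2) 10|_5 = 2·5 ↦ 2·6|_6 = 12 ⇒ 11
(3) 11|_6 = 6 + 5 ↦ 7 + 5|_7 = 12 ⇒ 11
(4) 11|_7 = 7 + 4 ↦ 8 + 4|_8 = 12 ⇒ 11
(5) 11|_8 = 8 + 3 ↦ 9 + 3|_9 = 12 ⇒ 11
(6) 11|_9 = 9 + 2 ↦ 10 + 2|_10 = 12 ⇒ 11
(7) 11|_10 = 10 + 1 ↦ 11 + 1|_11 = 12 ⇒ 11

12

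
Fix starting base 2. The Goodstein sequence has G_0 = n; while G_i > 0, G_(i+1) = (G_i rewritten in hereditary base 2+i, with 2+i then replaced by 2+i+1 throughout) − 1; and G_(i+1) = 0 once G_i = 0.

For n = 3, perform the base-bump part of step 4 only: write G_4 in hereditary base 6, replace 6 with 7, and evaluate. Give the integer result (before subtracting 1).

G_0 = 3. HB_2(3) = 2 + 1. Bump = 4. G_1 = 3.
G_1 = 3. HB_3(3) = 3. Bump = 4. G_2 = 3.
G_2 = 3. HB_4(3) = 3. Bump = 3. G_3 = 2.
G_3 = 2. HB_5(2) = 2. Bump = 2. G_4 = 1.
G_4 = 1. HB_6(1) = 1. Bump = 1. G_5 = 0.

1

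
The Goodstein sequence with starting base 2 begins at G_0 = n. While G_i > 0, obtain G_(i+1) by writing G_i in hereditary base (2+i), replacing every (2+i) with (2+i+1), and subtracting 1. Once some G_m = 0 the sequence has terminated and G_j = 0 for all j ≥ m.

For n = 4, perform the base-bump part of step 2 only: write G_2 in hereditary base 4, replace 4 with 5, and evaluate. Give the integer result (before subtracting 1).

G_0=4  [base 2] 2^2  →[2↦3]→  3^3 = 27  −1 ⇒ G_1=26
G_1=26  [base 3] 2·3^2 + 2·3 + 2  →[3↦4]→  2·4^2 + 2·4 + 2 = 42  −1 ⇒ G_2=41
G_2=41  [base 4] 2·4^2 + 2·4 + 1  →[4↦5]→  2·5^2 + 2·5 + 1 = 61  −1 ⇒ G_3=60

61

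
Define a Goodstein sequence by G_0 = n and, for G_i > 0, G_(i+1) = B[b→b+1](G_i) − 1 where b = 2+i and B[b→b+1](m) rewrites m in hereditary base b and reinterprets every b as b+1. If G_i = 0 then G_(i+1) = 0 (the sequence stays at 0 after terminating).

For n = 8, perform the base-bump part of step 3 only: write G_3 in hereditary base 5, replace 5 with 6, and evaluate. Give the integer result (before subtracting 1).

93396

8 —HB2→ 2^(2 + 1) —bump→ 3^(3 + 1) = 81 —(−1)→ 80
80 —HB3→ 2·3^3 + 2·3^2 + 2·3 + 2 —bump→ 2·4^4 + 2·4^2 + 2·4 + 2 = 554 —(−1)→ 553
553 —HB4→ 2·4^4 + 2·4^2 + 2·4 + 1 —bump→ 2·5^5 + 2·5^2 + 2·5 + 1 = 6311 —(−1)→ 6310
6310 —HB5→ 2·5^5 + 2·5^2 + 2·5 —bump→ 2·6^6 + 2·6^2 + 2·6 = 93396 —(−1)→ 93395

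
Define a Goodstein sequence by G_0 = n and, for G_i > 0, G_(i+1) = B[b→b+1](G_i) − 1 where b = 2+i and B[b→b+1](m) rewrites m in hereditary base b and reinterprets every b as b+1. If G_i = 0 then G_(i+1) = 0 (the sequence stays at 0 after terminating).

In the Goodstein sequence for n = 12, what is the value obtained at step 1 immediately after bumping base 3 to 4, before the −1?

1066

(0) 12|_2 = 2^(2 + 1) + 2^2 ↦ 3^(3 + 1) + 3^3|_3 = 108 ⇒ 107
(1) 107|_3 = 3^(3 + 1) + 2·3^2 + 2·3 + 2 ↦ 4^(4 + 1) + 2·4^2 + 2·4 + 2|_4 = 1066 ⇒ 1065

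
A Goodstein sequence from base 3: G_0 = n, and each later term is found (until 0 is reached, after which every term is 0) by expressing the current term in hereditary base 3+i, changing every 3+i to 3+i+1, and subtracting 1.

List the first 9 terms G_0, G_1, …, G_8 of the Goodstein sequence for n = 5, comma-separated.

5, 5, 5, 5, 4, 3, 2, 1, 0

base 3: 5 = 3 + 2; at 4: 4 + 2 = 6; next = 5
base 4: 5 = 4 + 1; at 5: 5 + 1 = 6; next = 5
base 5: 5 = 5; at 6: 6 = 6; next = 5
base 6: 5 = 5; at 7: 5 = 5; next = 4
base 7: 4 = 4; at 8: 4 = 4; next = 3
base 8: 3 = 3; at 9: 3 = 3; next = 2
base 9: 2 = 2; at 10: 2 = 2; next = 1
base 10: 1 = 1; at 11: 1 = 1; next = 0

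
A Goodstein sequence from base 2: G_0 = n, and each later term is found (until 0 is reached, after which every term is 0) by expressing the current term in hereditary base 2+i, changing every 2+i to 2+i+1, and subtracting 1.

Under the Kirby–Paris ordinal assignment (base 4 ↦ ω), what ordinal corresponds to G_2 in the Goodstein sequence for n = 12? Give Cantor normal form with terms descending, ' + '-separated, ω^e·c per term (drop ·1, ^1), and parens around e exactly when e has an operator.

(0) 12|_2 = 2^(2 + 1) + 2^2 ↦ 3^(3 + 1) + 3^3|_3 = 108 ⇒ 107
(1) 107|_3 = 3^(3 + 1) + 2·3^2 + 2·3 + 2 ↦ 4^(4 + 1) + 2·4^2 + 2·4 + 2|_4 = 1066 ⇒ 1065
(2) 1065|_4 = 4^(4 + 1) + 2·4^2 + 2·4 + 1 ↦ 5^(5 + 1) + 2·5^2 + 2·5 + 1|_5 = 15686 ⇒ 15685

ω^(ω + 1) + ω^2·2 + ω·2 + 1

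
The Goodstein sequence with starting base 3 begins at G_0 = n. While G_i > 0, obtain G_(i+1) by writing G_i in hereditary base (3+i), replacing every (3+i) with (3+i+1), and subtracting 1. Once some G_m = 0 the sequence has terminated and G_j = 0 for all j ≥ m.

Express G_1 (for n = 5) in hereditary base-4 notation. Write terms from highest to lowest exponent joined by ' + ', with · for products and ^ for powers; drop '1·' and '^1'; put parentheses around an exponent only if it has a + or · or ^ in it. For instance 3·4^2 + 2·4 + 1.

4 + 1

5 —HB3→ 3 + 2 —bump→ 4 + 2 = 6 —(−1)→ 5
5 —HB4→ 4 + 1 —bump→ 5 + 1 = 6 —(−1)→ 5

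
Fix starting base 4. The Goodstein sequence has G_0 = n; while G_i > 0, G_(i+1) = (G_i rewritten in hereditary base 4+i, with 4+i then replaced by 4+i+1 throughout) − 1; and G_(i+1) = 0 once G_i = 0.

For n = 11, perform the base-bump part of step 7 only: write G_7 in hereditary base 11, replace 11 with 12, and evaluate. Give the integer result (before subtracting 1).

i=0: 11 = 2·4 + 3 (b=4); 4→5: 2·5 + 3 = 13; 13−1 = 12
i=1: 12 = 2·5 + 2 (b=5); 5→6: 2·6 + 2 = 14; 14−1 = 13
i=2: 13 = 2·6 + 1 (b=6); 6→7: 2·7 + 1 = 15; 15−1 = 14
i=3: 14 = 2·7 (b=7); 7→8: 2·8 = 16; 16−1 = 15
i=4: 15 = 8 + 7 (b=8); 8→9: 9 + 7 = 16; 16−1 = 15
i=5: 15 = 9 + 6 (b=9); 9→10: 10 + 6 = 16; 16−1 = 15
i=6: 15 = 10 + 5 (b=10); 10→11: 11 + 5 = 16; 16−1 = 15
i=7: 15 = 11 + 4 (b=11); 11→12: 12 + 4 = 16; 16−1 = 15

16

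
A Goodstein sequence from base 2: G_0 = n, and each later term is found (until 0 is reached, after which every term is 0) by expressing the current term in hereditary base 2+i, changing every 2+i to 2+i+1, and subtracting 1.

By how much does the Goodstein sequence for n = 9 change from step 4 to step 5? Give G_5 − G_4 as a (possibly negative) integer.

i=0: 9 = 2^(2 + 1) + 1 (b=2); 2→3: 3^(3 + 1) + 1 = 82; 82−1 = 81
i=1: 81 = 3^(3 + 1) (b=3); 3→4: 4^(4 + 1) = 1024; 1024−1 = 1023
i=2: 1023 = 3·4^4 + 3·4^3 + 3·4^2 + 3·4 + 3 (b=4); 4→5: 3·5^5 + 3·5^3 + 3·5^2 + 3·5 + 3 = 9843; 9843−1 = 9842
i=3: 9842 = 3·5^5 + 3·5^3 + 3·5^2 + 3·5 + 2 (b=5); 5→6: 3·6^6 + 3·6^3 + 3·6^2 + 3·6 + 2 = 140744; 140744−1 = 140743
i=4: 140743 = 3·6^6 + 3·6^3 + 3·6^2 + 3·6 + 1 (b=6); 6→7: 3·7^7 + 3·7^3 + 3·7^2 + 3·7 + 1 = 2471827; 2471827−1 = 2471826

2331083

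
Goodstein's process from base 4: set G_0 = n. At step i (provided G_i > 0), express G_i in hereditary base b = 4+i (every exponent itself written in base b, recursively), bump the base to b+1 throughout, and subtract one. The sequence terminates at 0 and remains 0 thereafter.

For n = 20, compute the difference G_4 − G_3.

14

20 —HB4→ 4^2 + 4 —bump→ 5^2 + 5 = 30 —(−1)→ 29
29 —HB5→ 5^2 + 4 —bump→ 6^2 + 4 = 40 —(−1)→ 39
39 —HB6→ 6^2 + 3 —bump→ 7^2 + 3 = 52 —(−1)→ 51
51 —HB7→ 7^2 + 2 —bump→ 8^2 + 2 = 66 —(−1)→ 65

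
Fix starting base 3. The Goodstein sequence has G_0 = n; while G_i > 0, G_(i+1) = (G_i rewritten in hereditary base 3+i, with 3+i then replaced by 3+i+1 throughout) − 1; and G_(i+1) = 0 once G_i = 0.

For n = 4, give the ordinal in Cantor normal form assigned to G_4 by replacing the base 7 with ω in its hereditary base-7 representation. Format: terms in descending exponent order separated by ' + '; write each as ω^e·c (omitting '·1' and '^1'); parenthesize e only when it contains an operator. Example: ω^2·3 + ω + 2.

G_0=4  [base 3] 3 + 1  →[3↦4]→  4 + 1 = 5  −1 ⇒ G_1=4
G_1=4  [base 4] 4  →[4↦5]→  5 = 5  −1 ⇒ G_2=4
G_2=4  [base 5] 4  →[5↦6]→  4 = 4  −1 ⇒ G_3=3
G_3=3  [base 6] 3  →[6↦7]→  3 = 3  −1 ⇒ G_4=2
G_4=2  [base 7] 2  →[7↦8]→  2 = 2  −1 ⇒ G_5=1

2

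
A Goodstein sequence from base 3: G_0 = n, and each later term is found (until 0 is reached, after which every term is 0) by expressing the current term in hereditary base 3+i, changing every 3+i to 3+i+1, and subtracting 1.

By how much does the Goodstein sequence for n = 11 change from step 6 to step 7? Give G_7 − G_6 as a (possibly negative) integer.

4

11 —HB3→ 3^2 + 2 —bump→ 4^2 + 2 = 18 —(−1)→ 17
17 —HB4→ 4^2 + 1 —bump→ 5^2 + 1 = 26 —(−1)→ 25
25 —HB5→ 5^2 —bump→ 6^2 = 36 —(−1)→ 35
35 —HB6→ 5·6 + 5 —bump→ 5·7 + 5 = 40 —(−1)→ 39
39 —HB7→ 5·7 + 4 —bump→ 5·8 + 4 = 44 —(−1)→ 43
43 —HB8→ 5·8 + 3 —bump→ 5·9 + 3 = 48 —(−1)→ 47
47 —HB9→ 5·9 + 2 —bump→ 5·10 + 2 = 52 —(−1)→ 51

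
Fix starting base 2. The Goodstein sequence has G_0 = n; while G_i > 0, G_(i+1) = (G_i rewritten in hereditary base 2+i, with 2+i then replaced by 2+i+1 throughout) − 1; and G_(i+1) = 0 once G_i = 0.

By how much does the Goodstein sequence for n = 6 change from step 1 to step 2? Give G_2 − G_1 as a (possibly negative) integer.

228

i=0: 6 = 2^2 + 2 (b=2); 2→3: 3^3 + 3 = 30; 30−1 = 29
i=1: 29 = 3^3 + 2 (b=3); 3→4: 4^4 + 2 = 258; 258−1 = 257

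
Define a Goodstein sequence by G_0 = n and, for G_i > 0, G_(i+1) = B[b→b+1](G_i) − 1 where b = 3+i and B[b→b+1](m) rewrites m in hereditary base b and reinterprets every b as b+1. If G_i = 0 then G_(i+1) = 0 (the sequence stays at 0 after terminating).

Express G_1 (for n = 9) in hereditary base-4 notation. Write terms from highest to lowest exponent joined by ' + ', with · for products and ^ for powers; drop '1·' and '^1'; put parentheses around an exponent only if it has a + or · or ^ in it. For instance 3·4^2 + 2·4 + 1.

3·4 + 3

G_0 = 9. HB_3(9) = 3^2. Bump = 16. G_1 = 15.
G_1 = 15. HB_4(15) = 3·4 + 3. Bump = 18. G_2 = 17.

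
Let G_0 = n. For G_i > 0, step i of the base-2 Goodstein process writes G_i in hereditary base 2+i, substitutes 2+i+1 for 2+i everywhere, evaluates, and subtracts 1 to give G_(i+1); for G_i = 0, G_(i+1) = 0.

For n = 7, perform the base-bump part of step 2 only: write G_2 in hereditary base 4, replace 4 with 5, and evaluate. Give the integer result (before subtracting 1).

3128

i=0: 7 = 2^2 + 2 + 1 (b=2); 2→3: 3^3 + 3 + 1 = 31; 31−1 = 30
i=1: 30 = 3^3 + 3 (b=3); 3→4: 4^4 + 4 = 260; 260−1 = 259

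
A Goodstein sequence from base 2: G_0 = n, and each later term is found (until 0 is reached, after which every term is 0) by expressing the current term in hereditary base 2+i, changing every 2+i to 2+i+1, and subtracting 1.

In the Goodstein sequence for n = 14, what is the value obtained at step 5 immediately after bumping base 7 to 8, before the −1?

134404972

step 0: 14 = 2^(2 + 1) + 2^2 + 2; sub 3 for 2: 3^(3 + 1) + 3^3 + 3; = 111; G_1 = 111−1 = 110
step 1: 110 = 3^(3 + 1) + 3^3 + 2; sub 4 for 3: 4^(4 + 1) + 4^4 + 2; = 1282; G_2 = 1282−1 = 1281
step 2: 1281 = 4^(4 + 1) + 4^4 + 1; sub 5 for 4: 5^(5 + 1) + 5^5 + 1; = 18751; G_3 = 18751−1 = 18750
step 3: 18750 = 5^(5 + 1) + 5^5; sub 6 for 5: 6^(6 + 1) + 6^6; = 326592; G_4 = 326592−1 = 326591
step 4: 326591 = 6^(6 + 1) + 5·6^5 + 5·6^4 + 5·6^3 + 5·6^2 + 5·6 + 5; sub 7 for 6: 7^(7 + 1) + 5·7^5 + 5·7^4 + 5·7^3 + 5·7^2 + 5·7 + 5; = 5862841; G_5 = 5862841−1 = 5862840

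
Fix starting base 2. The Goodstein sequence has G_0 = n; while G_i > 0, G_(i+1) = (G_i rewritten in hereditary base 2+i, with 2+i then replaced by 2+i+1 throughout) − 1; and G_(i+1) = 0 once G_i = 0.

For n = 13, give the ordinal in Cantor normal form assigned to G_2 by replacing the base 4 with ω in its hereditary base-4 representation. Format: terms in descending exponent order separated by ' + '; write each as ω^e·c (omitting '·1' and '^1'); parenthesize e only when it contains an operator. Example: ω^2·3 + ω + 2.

ω^(ω + 1) + ω^3·3 + ω^2·3 + ω·3 + 3

13 —HB2→ 2^(2 + 1) + 2^2 + 1 —bump→ 3^(3 + 1) + 3^3 + 1 = 109 —(−1)→ 108
108 —HB3→ 3^(3 + 1) + 3^3 —bump→ 4^(4 + 1) + 4^4 = 1280 —(−1)→ 1279
1279 —HB4→ 4^(4 + 1) + 3·4^3 + 3·4^2 + 3·4 + 3 —bump→ 5^(5 + 1) + 3·5^3 + 3·5^2 + 3·5 + 3 = 16093 —(−1)→ 16092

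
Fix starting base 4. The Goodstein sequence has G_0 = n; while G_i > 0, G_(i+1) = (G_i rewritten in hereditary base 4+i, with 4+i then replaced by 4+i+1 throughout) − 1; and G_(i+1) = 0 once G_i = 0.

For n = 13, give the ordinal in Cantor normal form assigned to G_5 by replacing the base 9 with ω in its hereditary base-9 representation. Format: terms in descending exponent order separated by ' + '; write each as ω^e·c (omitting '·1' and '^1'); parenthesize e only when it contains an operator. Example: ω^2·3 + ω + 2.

ω·2 + 2

13 —HB4→ 3·4 + 1 —bump→ 3·5 + 1 = 16 —(−1)→ 15
15 —HB5→ 3·5 —bump→ 3·6 = 18 —(−1)→ 17
17 —HB6→ 2·6 + 5 —bump→ 2·7 + 5 = 19 —(−1)→ 18
18 —HB7→ 2·7 + 4 —bump→ 2·8 + 4 = 20 —(−1)→ 19
19 —HB8→ 2·8 + 3 —bump→ 2·9 + 3 = 21 —(−1)→ 20
20 —HB9→ 2·9 + 2 —bump→ 2·10 + 2 = 22 —(−1)→ 21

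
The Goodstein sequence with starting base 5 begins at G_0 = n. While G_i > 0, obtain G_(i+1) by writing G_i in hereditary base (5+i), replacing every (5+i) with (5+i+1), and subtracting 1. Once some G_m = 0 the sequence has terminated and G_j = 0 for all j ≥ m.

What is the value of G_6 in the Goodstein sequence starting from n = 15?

22

15 —HB5→ 3·5 —bump→ 3·6 = 18 —(−1)→ 17
17 —HB6→ 2·6 + 5 —bump→ 2·7 + 5 = 19 —(−1)→ 18
18 —HB7→ 2·7 + 4 —bump→ 2·8 + 4 = 20 —(−1)→ 19
19 —HB8→ 2·8 + 3 —bump→ 2·9 + 3 = 21 —(−1)→ 20
20 —HB9→ 2·9 + 2 —bump→ 2·10 + 2 = 22 —(−1)→ 21
21 —HB10→ 2·10 + 1 —bump→ 2·11 + 1 = 23 —(−1)→ 22
22 —HB11→ 2·11 —bump→ 2·12 = 24 —(−1)→ 23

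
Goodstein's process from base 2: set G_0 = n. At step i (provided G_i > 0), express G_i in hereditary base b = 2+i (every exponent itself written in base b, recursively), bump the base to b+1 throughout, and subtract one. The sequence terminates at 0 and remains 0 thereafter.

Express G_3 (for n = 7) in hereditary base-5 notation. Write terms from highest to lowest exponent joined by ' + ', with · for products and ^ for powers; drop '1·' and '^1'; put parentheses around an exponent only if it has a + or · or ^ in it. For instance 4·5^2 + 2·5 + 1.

5^5 + 2

(0) 7|_2 = 2^2 + 2 + 1 ↦ 3^3 + 3 + 1|_3 = 31 ⇒ 30
(1) 30|_3 = 3^3 + 3 ↦ 4^4 + 4|_4 = 260 ⇒ 259
(2) 259|_4 = 4^4 + 3 ↦ 5^5 + 3|_5 = 3128 ⇒ 3127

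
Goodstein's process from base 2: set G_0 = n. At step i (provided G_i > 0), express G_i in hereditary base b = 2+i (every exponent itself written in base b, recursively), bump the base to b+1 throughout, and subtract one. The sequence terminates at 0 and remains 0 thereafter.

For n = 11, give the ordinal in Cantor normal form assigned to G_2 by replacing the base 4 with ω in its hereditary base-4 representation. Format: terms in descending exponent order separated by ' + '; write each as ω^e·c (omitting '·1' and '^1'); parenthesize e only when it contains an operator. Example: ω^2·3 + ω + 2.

ω^(ω + 1) + 3

step 0: 11 = 2^(2 + 1) + 2 + 1; sub 3 for 2: 3^(3 + 1) + 3 + 1; = 85; G_1 = 85−1 = 84
step 1: 84 = 3^(3 + 1) + 3; sub 4 for 3: 4^(4 + 1) + 4; = 1028; G_2 = 1028−1 = 1027
step 2: 1027 = 4^(4 + 1) + 3; sub 5 for 4: 5^(5 + 1) + 3; = 15628; G_3 = 15628−1 = 15627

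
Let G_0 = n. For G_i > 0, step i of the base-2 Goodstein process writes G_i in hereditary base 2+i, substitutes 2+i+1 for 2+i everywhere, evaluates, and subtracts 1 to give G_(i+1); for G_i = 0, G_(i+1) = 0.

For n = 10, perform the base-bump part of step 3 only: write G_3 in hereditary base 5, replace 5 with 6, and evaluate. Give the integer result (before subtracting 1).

279936

(0) 10|_2 = 2^(2 + 1) + 2 ↦ 3^(3 + 1) + 3|_3 = 84 ⇒ 83
(1) 83|_3 = 3^(3 + 1) + 2 ↦ 4^(4 + 1) + 2|_4 = 1026 ⇒ 1025
(2) 1025|_4 = 4^(4 + 1) + 1 ↦ 5^(5 + 1) + 1|_5 = 15626 ⇒ 15625
(3) 15625|_5 = 5^(5 + 1) ↦ 6^(6 + 1)|_6 = 279936 ⇒ 279935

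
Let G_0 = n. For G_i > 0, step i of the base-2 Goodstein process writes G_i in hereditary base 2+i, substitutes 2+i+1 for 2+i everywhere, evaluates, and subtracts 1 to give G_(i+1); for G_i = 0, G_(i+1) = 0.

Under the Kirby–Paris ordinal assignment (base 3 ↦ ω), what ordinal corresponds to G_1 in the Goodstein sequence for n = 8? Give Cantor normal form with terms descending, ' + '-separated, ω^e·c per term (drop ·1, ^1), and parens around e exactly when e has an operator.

(0) 8|_2 = 2^(2 + 1) ↦ 3^(3 + 1)|_3 = 81 ⇒ 80
(1) 80|_3 = 2·3^3 + 2·3^2 + 2·3 + 2 ↦ 2·4^4 + 2·4^2 + 2·4 + 2|_4 = 554 ⇒ 553

ω^ω·2 + ω^2·2 + ω·2 + 2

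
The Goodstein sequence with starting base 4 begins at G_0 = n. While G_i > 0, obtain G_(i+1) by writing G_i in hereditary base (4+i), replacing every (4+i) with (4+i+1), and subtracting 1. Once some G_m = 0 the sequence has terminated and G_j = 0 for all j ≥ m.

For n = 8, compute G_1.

9

i=0: 8 = 2·4 (b=4); 4→5: 2·5 = 10; 10−1 = 9
i=1: 9 = 5 + 4 (b=5); 5→6: 6 + 4 = 10; 10−1 = 9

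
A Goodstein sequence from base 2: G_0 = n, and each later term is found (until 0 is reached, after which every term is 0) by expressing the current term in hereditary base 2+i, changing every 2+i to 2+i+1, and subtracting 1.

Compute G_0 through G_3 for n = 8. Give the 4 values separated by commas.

step 0: 8 = 2^(2 + 1); sub 3 for 2: 3^(3 + 1); = 81; G_1 = 81−1 = 80
step 1: 80 = 2·3^3 + 2·3^2 + 2·3 + 2; sub 4 for 3: 2·4^4 + 2·4^2 + 2·4 + 2; = 554; G_2 = 554−1 = 553
step 2: 553 = 2·4^4 + 2·4^2 + 2·4 + 1; sub 5 for 4: 2·5^5 + 2·5^2 + 2·5 + 1; = 6311; G_3 = 6311−1 = 6310

8, 80, 553, 6310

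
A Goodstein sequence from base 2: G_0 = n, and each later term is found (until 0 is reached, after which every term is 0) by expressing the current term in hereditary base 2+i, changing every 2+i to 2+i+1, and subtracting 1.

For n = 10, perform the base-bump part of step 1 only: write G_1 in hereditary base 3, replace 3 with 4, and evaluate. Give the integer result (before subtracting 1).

1026

G_0 = 10. HB_2(10) = 2^(2 + 1) + 2. Bump = 84. G_1 = 83.
G_1 = 83. HB_3(83) = 3^(3 + 1) + 2. Bump = 1026. G_2 = 1025.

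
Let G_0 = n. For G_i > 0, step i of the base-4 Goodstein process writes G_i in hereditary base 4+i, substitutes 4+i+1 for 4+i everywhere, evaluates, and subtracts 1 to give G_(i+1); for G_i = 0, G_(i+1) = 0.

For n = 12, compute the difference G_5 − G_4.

G_0 = 12. HB_4(12) = 3·4. Bump = 15. G_1 = 14.
G_1 = 14. HB_5(14) = 2·5 + 4. Bump = 16. G_2 = 15.
G_2 = 15. HB_6(15) = 2·6 + 3. Bump = 17. G_3 = 16.
G_3 = 16. HB_7(16) = 2·7 + 2. Bump = 18. G_4 = 17.
G_4 = 17. HB_8(17) = 2·8 + 1. Bump = 19. G_5 = 18.

1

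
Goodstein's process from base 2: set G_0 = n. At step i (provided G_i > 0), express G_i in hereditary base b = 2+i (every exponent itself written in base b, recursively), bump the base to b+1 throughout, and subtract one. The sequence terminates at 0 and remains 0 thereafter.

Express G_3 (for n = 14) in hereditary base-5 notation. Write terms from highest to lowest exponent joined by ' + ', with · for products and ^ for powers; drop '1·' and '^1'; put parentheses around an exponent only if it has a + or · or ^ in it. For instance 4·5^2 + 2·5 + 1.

5^(5 + 1) + 5^5

G_0 = 14. HB_2(14) = 2^(2 + 1) + 2^2 + 2. Bump = 111. G_1 = 110.
G_1 = 110. HB_3(110) = 3^(3 + 1) + 3^3 + 2. Bump = 1282. G_2 = 1281.
G_2 = 1281. HB_4(1281) = 4^(4 + 1) + 4^4 + 1. Bump = 18751. G_3 = 18750.
G_3 = 18750. HB_5(18750) = 5^(5 + 1) + 5^5. Bump = 326592. G_4 = 326591.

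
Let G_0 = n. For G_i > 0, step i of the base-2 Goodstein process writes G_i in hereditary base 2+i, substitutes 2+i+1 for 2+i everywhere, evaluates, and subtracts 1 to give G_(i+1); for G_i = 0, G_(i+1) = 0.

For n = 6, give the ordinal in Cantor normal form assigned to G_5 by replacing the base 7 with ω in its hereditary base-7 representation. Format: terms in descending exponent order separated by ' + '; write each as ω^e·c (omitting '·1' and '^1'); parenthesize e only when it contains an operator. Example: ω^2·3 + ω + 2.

base 2: 6 = 2^2 + 2; at 3: 3^3 + 3 = 30; next = 29
base 3: 29 = 3^3 + 2; at 4: 4^4 + 2 = 258; next = 257
base 4: 257 = 4^4 + 1; at 5: 5^5 + 1 = 3126; next = 3125
base 5: 3125 = 5^5; at 6: 6^6 = 46656; next = 46655
base 6: 46655 = 5·6^5 + 5·6^4 + 5·6^3 + 5·6^2 + 5·6 + 5; at 7: 5·7^5 + 5·7^4 + 5·7^3 + 5·7^2 + 5·7 + 5 = 98040; next = 98039
base 7: 98039 = 5·7^5 + 5·7^4 + 5·7^3 + 5·7^2 + 5·7 + 4; at 8: 5·8^5 + 5·8^4 + 5·8^3 + 5·8^2 + 5·8 + 4 = 187244; next = 187243

ω^5·5 + ω^4·5 + ω^3·5 + ω^2·5 + ω·5 + 4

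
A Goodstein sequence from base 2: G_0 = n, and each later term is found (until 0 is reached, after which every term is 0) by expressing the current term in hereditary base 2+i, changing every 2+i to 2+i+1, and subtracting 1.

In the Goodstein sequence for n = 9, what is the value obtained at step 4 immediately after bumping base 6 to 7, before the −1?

2471827

step 0: 9 = 2^(2 + 1) + 1; sub 3 for 2: 3^(3 + 1) + 1; = 82; G_1 = 82−1 = 81
step 1: 81 = 3^(3 + 1); sub 4 for 3: 4^(4 + 1); = 1024; G_2 = 1024−1 = 1023
step 2: 1023 = 3·4^4 + 3·4^3 + 3·4^2 + 3·4 + 3; sub 5 for 4: 3·5^5 + 3·5^3 + 3·5^2 + 3·5 + 3; = 9843; G_3 = 9843−1 = 9842
step 3: 9842 = 3·5^5 + 3·5^3 + 3·5^2 + 3·5 + 2; sub 6 for 5: 3·6^6 + 3·6^3 + 3·6^2 + 3·6 + 2; = 140744; G_4 = 140744−1 = 140743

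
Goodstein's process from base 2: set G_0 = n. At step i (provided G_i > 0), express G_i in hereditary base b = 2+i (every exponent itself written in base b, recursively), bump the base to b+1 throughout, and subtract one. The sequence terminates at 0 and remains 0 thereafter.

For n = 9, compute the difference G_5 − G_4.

2331083

step 0: 9 = 2^(2 + 1) + 1; sub 3 for 2: 3^(3 + 1) + 1; = 82; G_1 = 82−1 = 81
step 1: 81 = 3^(3 + 1); sub 4 for 3: 4^(4 + 1); = 1024; G_2 = 1024−1 = 1023
step 2: 1023 = 3·4^4 + 3·4^3 + 3·4^2 + 3·4 + 3; sub 5 for 4: 3·5^5 + 3·5^3 + 3·5^2 + 3·5 + 3; = 9843; G_3 = 9843−1 = 9842
step 3: 9842 = 3·5^5 + 3·5^3 + 3·5^2 + 3·5 + 2; sub 6 for 5: 3·6^6 + 3·6^3 + 3·6^2 + 3·6 + 2; = 140744; G_4 = 140744−1 = 140743
step 4: 140743 = 3·6^6 + 3·6^3 + 3·6^2 + 3·6 + 1; sub 7 for 6: 3·7^7 + 3·7^3 + 3·7^2 + 3·7 + 1; = 2471827; G_5 = 2471827−1 = 2471826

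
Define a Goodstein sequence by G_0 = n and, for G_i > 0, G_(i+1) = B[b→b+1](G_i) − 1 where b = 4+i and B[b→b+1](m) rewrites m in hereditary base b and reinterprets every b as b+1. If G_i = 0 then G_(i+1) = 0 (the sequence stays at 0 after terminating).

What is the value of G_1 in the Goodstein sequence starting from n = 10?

i=0: 10 = 2·4 + 2 (b=4); 4→5: 2·5 + 2 = 12; 12−1 = 11
i=1: 11 = 2·5 + 1 (b=5); 5→6: 2·6 + 1 = 13; 13−1 = 12

11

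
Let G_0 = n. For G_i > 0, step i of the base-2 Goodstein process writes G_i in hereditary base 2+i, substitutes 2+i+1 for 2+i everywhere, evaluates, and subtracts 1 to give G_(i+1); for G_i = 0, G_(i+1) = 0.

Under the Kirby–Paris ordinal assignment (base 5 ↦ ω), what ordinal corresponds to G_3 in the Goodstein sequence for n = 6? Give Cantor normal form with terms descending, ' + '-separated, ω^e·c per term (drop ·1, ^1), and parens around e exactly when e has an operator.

step 0: 6 = 2^2 + 2; sub 3 for 2: 3^3 + 3; = 30; G_1 = 30−1 = 29
step 1: 29 = 3^3 + 2; sub 4 for 3: 4^4 + 2; = 258; G_2 = 258−1 = 257
step 2: 257 = 4^4 + 1; sub 5 for 4: 5^5 + 1; = 3126; G_3 = 3126−1 = 3125
step 3: 3125 = 5^5; sub 6 for 5: 6^6; = 46656; G_4 = 46656−1 = 46655

ω^ω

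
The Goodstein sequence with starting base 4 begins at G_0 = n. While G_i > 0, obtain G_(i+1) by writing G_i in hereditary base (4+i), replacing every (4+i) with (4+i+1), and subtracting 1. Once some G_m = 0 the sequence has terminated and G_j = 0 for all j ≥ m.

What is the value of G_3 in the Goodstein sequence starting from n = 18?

18 —HB4→ 4^2 + 2 —bump→ 5^2 + 2 = 27 —(−1)→ 26
26 —HB5→ 5^2 + 1 —bump→ 6^2 + 1 = 37 —(−1)→ 36
36 —HB6→ 6^2 —bump→ 7^2 = 49 —(−1)→ 48
48 —HB7→ 6·7 + 6 —bump→ 6·8 + 6 = 54 —(−1)→ 53

48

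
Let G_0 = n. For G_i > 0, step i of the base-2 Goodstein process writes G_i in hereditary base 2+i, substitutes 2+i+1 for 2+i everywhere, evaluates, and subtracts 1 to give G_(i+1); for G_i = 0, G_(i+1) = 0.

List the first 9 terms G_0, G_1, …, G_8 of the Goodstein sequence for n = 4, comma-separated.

i=0: 4 = 2^2 (b=2); 2→3: 3^3 = 27; 27−1 = 26
i=1: 26 = 2·3^2 + 2·3 + 2 (b=3); 3→4: 2·4^2 + 2·4 + 2 = 42; 42−1 = 41
i=2: 41 = 2·4^2 + 2·4 + 1 (b=4); 4→5: 2·5^2 + 2·5 + 1 = 61; 61−1 = 60
i=3: 60 = 2·5^2 + 2·5 (b=5); 5→6: 2·6^2 + 2·6 = 84; 84−1 = 83
i=4: 83 = 2·6^2 + 6 + 5 (b=6); 6→7: 2·7^2 + 7 + 5 = 110; 110−1 = 109
i=5: 109 = 2·7^2 + 7 + 4 (b=7); 7→8: 2·8^2 + 8 + 4 = 140; 140−1 = 139
i=6: 139 = 2·8^2 + 8 + 3 (b=8); 8→9: 2·9^2 + 9 + 3 = 174; 174−1 = 173
i=7: 173 = 2·9^2 + 9 + 2 (b=9); 9→10: 2·10^2 + 10 + 2 = 212; 212−1 = 211

4, 26, 41, 60, 83, 109, 139, 173, 211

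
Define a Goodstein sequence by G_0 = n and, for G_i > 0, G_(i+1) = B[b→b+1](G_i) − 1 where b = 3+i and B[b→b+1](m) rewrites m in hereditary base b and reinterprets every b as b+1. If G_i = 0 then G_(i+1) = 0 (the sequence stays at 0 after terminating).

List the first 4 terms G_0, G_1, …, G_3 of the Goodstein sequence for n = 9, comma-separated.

9, 15, 17, 19

(0) 9|_3 = 3^2 ↦ 4^2|_4 = 16 ⇒ 15
(1) 15|_4 = 3·4 + 3 ↦ 3·5 + 3|_5 = 18 ⇒ 17
(2) 17|_5 = 3·5 + 2 ↦ 3·6 + 2|_6 = 20 ⇒ 19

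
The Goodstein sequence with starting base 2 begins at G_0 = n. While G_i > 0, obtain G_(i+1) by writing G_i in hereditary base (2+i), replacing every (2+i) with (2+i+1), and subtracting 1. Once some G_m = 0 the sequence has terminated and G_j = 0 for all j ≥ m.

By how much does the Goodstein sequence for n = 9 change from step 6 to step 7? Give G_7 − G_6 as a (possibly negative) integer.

9 —HB2→ 2^(2 + 1) + 1 —bump→ 3^(3 + 1) + 1 = 82 —(−1)→ 81
81 —HB3→ 3^(3 + 1) —bump→ 4^(4 + 1) = 1024 —(−1)→ 1023
1023 —HB4→ 3·4^4 + 3·4^3 + 3·4^2 + 3·4 + 3 —bump→ 3·5^5 + 3·5^3 + 3·5^2 + 3·5 + 3 = 9843 —(−1)→ 9842
9842 —HB5→ 3·5^5 + 3·5^3 + 3·5^2 + 3·5 + 2 —bump→ 3·6^6 + 3·6^3 + 3·6^2 + 3·6 + 2 = 140744 —(−1)→ 140743
140743 —HB6→ 3·6^6 + 3·6^3 + 3·6^2 + 3·6 + 1 —bump→ 3·7^7 + 3·7^3 + 3·7^2 + 3·7 + 1 = 2471827 —(−1)→ 2471826
2471826 —HB7→ 3·7^7 + 3·7^3 + 3·7^2 + 3·7 —bump→ 3·8^8 + 3·8^3 + 3·8^2 + 3·8 = 50333400 —(−1)→ 50333399
50333399 —HB8→ 3·8^8 + 3·8^3 + 3·8^2 + 2·8 + 7 —bump→ 3·9^9 + 3·9^3 + 3·9^2 + 2·9 + 7 = 1162263922 —(−1)→ 1162263921

1111930522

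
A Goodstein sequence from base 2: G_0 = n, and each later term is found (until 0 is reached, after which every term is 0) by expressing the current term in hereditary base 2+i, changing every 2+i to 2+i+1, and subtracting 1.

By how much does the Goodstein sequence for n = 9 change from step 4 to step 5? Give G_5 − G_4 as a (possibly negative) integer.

i=0: 9 = 2^(2 + 1) + 1 (b=2); 2→3: 3^(3 + 1) + 1 = 82; 82−1 = 81
i=1: 81 = 3^(3 + 1) (b=3); 3→4: 4^(4 + 1) = 1024; 1024−1 = 1023
i=2: 1023 = 3·4^4 + 3·4^3 + 3·4^2 + 3·4 + 3 (b=4); 4→5: 3·5^5 + 3·5^3 + 3·5^2 + 3·5 + 3 = 9843; 9843−1 = 9842
i=3: 9842 = 3·5^5 + 3·5^3 + 3·5^2 + 3·5 + 2 (b=5); 5→6: 3·6^6 + 3·6^3 + 3·6^2 + 3·6 + 2 = 140744; 140744−1 = 140743
i=4: 140743 = 3·6^6 + 3·6^3 + 3·6^2 + 3·6 + 1 (b=6); 6→7: 3·7^7 + 3·7^3 + 3·7^2 + 3·7 + 1 = 2471827; 2471827−1 = 2471826

2331083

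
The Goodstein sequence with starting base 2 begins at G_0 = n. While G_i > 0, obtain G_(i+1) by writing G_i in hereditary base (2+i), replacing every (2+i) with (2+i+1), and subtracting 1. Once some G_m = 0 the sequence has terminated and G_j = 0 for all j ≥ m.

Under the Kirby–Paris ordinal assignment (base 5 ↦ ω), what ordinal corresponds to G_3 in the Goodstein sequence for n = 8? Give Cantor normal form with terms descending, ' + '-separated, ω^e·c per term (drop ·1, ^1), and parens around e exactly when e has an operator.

i=0: 8 = 2^(2 + 1) (b=2); 2→3: 3^(3 + 1) = 81; 81−1 = 80
i=1: 80 = 2·3^3 + 2·3^2 + 2·3 + 2 (b=3); 3→4: 2·4^4 + 2·4^2 + 2·4 + 2 = 554; 554−1 = 553
i=2: 553 = 2·4^4 + 2·4^2 + 2·4 + 1 (b=4); 4→5: 2·5^5 + 2·5^2 + 2·5 + 1 = 6311; 6311−1 = 6310
i=3: 6310 = 2·5^5 + 2·5^2 + 2·5 (b=5); 5→6: 2·6^6 + 2·6^2 + 2·6 = 93396; 93396−1 = 93395

ω^ω·2 + ω^2·2 + ω·2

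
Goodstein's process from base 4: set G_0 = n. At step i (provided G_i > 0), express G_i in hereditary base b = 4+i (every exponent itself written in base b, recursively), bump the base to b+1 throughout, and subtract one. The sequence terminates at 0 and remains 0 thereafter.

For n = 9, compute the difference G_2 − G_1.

1

step 0: 9 = 2·4 + 1; sub 5 for 4: 2·5 + 1; = 11; G_1 = 11−1 = 10
step 1: 10 = 2·5; sub 6 for 5: 2·6; = 12; G_2 = 12−1 = 11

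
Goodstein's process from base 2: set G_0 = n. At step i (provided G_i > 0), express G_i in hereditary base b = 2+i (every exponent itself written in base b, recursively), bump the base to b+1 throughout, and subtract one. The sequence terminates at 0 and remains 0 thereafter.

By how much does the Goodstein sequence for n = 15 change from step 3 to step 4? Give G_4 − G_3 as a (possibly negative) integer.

307841

(0) 15|_2 = 2^(2 + 1) + 2^2 + 2 + 1 ↦ 3^(3 + 1) + 3^3 + 3 + 1|_3 = 112 ⇒ 111
(1) 111|_3 = 3^(3 + 1) + 3^3 + 3 ↦ 4^(4 + 1) + 4^4 + 4|_4 = 1284 ⇒ 1283
(2) 1283|_4 = 4^(4 + 1) + 4^4 + 3 ↦ 5^(5 + 1) + 5^5 + 3|_5 = 18753 ⇒ 18752
(3) 18752|_5 = 5^(5 + 1) + 5^5 + 2 ↦ 6^(6 + 1) + 6^6 + 2|_6 = 326594 ⇒ 326593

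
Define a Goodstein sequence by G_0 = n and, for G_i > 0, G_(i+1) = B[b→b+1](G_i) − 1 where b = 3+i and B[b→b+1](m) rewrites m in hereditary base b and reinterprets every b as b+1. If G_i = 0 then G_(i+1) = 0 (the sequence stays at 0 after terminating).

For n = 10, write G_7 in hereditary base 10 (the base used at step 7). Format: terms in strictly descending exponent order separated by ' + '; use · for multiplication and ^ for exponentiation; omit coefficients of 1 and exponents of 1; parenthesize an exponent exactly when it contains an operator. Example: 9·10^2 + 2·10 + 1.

G_0=10  [base 3] 3^2 + 1  →[3↦4]→  4^2 + 1 = 17  −1 ⇒ G_1=16
G_1=16  [base 4] 4^2  →[4↦5]→  5^2 = 25  −1 ⇒ G_2=24
G_2=24  [base 5] 4·5 + 4  →[5↦6]→  4·6 + 4 = 28  −1 ⇒ G_3=27
G_3=27  [base 6] 4·6 + 3  →[6↦7]→  4·7 + 3 = 31  −1 ⇒ G_4=30
G_4=30  [base 7] 4·7 + 2  →[7↦8]→  4·8 + 2 = 34  −1 ⇒ G_5=33
G_5=33  [base 8] 4·8 + 1  →[8↦9]→  4·9 + 1 = 37  −1 ⇒ G_6=36
G_6=36  [base 9] 4·9  →[9↦10]→  4·10 = 40  −1 ⇒ G_7=39
G_7=39  [base 10] 3·10 + 9  →[10↦11]→  3·11 + 9 = 42  −1 ⇒ G_8=41

3·10 + 9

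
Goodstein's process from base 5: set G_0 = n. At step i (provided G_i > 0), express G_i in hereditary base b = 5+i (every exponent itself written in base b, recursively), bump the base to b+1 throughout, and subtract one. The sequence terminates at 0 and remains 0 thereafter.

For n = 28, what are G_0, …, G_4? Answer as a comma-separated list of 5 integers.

G_0 = 28. HB_5(28) = 5^2 + 3. Bump = 39. G_1 = 38.
G_1 = 38. HB_6(38) = 6^2 + 2. Bump = 51. G_2 = 50.
G_2 = 50. HB_7(50) = 7^2 + 1. Bump = 65. G_3 = 64.
G_3 = 64. HB_8(64) = 8^2. Bump = 81. G_4 = 80.

28, 38, 50, 64, 80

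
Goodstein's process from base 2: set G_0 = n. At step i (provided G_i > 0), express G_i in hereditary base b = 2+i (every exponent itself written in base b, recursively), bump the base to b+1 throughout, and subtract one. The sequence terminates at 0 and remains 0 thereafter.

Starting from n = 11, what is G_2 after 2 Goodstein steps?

1027

G_0 = 11. HB_2(11) = 2^(2 + 1) + 2 + 1. Bump = 85. G_1 = 84.
G_1 = 84. HB_3(84) = 3^(3 + 1) + 3. Bump = 1028. G_2 = 1027.
G_2 = 1027. HB_4(1027) = 4^(4 + 1) + 3. Bump = 15628. G_3 = 15627.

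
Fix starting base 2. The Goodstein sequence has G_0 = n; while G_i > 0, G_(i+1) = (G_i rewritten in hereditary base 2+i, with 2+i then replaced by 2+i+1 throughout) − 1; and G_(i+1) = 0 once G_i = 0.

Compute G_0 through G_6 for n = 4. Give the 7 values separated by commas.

4, 26, 41, 60, 83, 109, 139

base 2: 4 = 2^2; at 3: 3^3 = 27; next = 26
base 3: 26 = 2·3^2 + 2·3 + 2; at 4: 2·4^2 + 2·4 + 2 = 42; next = 41
base 4: 41 = 2·4^2 + 2·4 + 1; at 5: 2·5^2 + 2·5 + 1 = 61; next = 60
base 5: 60 = 2·5^2 + 2·5; at 6: 2·6^2 + 2·6 = 84; next = 83
base 6: 83 = 2·6^2 + 6 + 5; at 7: 2·7^2 + 7 + 5 = 110; next = 109
base 7: 109 = 2·7^2 + 7 + 4; at 8: 2·8^2 + 8 + 4 = 140; next = 139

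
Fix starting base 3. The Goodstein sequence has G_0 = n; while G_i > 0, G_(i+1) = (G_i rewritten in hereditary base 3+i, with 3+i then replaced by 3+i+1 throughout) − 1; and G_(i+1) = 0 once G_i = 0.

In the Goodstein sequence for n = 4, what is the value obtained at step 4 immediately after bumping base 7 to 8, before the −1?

step 0: 4 = 3 + 1; sub 4 for 3: 4 + 1; = 5; G_1 = 5−1 = 4
step 1: 4 = 4; sub 5 for 4: 5; = 5; G_2 = 5−1 = 4
step 2: 4 = 4; sub 6 for 5: 4; = 4; G_3 = 4−1 = 3
step 3: 3 = 3; sub 7 for 6: 3; = 3; G_4 = 3−1 = 2

2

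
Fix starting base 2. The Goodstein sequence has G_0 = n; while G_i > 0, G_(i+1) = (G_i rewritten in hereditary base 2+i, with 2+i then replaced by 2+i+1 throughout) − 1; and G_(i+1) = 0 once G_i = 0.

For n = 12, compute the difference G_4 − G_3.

G_0 = 12. HB_2(12) = 2^(2 + 1) + 2^2. Bump = 108. G_1 = 107.
G_1 = 107. HB_3(107) = 3^(3 + 1) + 2·3^2 + 2·3 + 2. Bump = 1066. G_2 = 1065.
G_2 = 1065. HB_4(1065) = 4^(4 + 1) + 2·4^2 + 2·4 + 1. Bump = 15686. G_3 = 15685.
G_3 = 15685. HB_5(15685) = 5^(5 + 1) + 2·5^2 + 2·5. Bump = 280020. G_4 = 280019.

264334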